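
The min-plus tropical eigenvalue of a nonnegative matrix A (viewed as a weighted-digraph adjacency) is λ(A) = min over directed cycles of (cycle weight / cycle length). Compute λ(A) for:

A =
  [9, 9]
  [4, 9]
λ(A) = 13/2

Enumerate directed cycles and compute their means (weight / length). Sample:
  cycle 0 → 0: weight = 9, length = 1, mean = 9/1 ≈ 9.000
  cycle 1 → 1: weight = 9, length = 1, mean = 9/1 ≈ 9.000
  cycle 0 → 1 → 0: weight = 13, length = 2, mean = 13/2 ≈ 6.500
  cycle 1 → 0 → 1: weight = 13, length = 2, mean = 13/2 ≈ 6.500
Minimum mean = 6.500, attained e.g. along the cycle 0 → 1 → 0 with weight 13 and length 2. So λ(A) = 13/2 = 13/2.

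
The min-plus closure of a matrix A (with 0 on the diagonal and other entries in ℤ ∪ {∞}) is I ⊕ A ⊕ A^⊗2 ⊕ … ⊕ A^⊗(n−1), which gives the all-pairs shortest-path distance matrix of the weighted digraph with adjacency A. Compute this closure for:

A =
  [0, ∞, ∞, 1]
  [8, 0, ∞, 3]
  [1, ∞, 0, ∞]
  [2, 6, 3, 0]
Closure =
  [0, 7, 4, 1]
  [5, 0, 6, 3]
  [1, 8, 0, 2]
  [2, 6, 3, 0]

This is the Floyd-Warshall all-pairs shortest-path computation. For each intermediate vertex k = 0, 1, …, 3, update dist[i][j] ← min(dist[i][j], dist[i][k] + dist[k][j]). The final matrix gives, for each (i, j), the minimum total weight of any directed path from i to j (possibly empty when i = j).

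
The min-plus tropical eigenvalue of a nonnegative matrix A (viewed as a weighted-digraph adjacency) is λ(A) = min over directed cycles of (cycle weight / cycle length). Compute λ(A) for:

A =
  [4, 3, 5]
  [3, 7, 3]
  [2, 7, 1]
λ(A) = 1

Enumerate directed cycles and compute their means (weight / length). Sample:
  cycle 0 → 0: weight = 4, length = 1, mean = 4/1 ≈ 4.000
  cycle 1 → 1: weight = 7, length = 1, mean = 7/1 ≈ 7.000
  cycle 2 → 2: weight = 1, length = 1, mean = 1/1 ≈ 1.000
  cycle 0 → 1 → 0: weight = 6, length = 2, mean = 6/2 ≈ 3.000
  cycle 0 → 2 → 0: weight = 7, length = 2, mean = 7/2 ≈ 3.500
  cycle 1 → 0 → 1: weight = 6, length = 2, mean = 6/2 ≈ 3.000
Minimum mean = 1.000, attained e.g. along the cycle 2 → 2 with weight 1 and length 1. So λ(A) = 1/1 = 1.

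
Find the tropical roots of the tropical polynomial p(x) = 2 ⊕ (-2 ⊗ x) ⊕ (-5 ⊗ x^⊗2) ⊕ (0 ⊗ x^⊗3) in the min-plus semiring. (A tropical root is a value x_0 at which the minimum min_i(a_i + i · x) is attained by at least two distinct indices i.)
Roots: {-5, 3, 4}

Each tropical root is a break point of the lower envelope of the lines y = a_i + i · x (there are 4 lines, with slopes 0, 1, ..., 3). Only the lines that attain the minimum somewhere contribute to roots; other lines are dominated. Here the surviving (envelope) indices are i = 3, i = 2, i = 1, i = 0.
Intersections between consecutive envelope lines give the roots: for adjacent envelope indices i < j the intersection is x = (a_i − a_j) / (j − i). Reading off the sorted break points: {-5, 3, 4}.
Verification: at each break x_0, at least two indices attain the minimum of min_i(a_i + i · x_0).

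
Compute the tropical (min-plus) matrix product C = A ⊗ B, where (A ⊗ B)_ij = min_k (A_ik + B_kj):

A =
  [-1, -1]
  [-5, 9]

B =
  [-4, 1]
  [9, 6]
A ⊗ B =
  [-5, 0]
  [-9, -4]

Apply the min-plus product entry-by-entry:
  C[0][0] = min over k of (A[0][0] + B[0][0] = -1 + -4 = -5, A[0][1] + B[1][0] = -1 + 9 = 8) = -5 (attained at k = 0)
  C[0][1] = min over k of (A[0][0] + B[0][1] = -1 + 1 = 0, A[0][1] + B[1][1] = -1 + 6 = 5) = 0 (attained at k = 0)
  C[1][0] = min over k of (A[1][0] + B[0][0] = -5 + -4 = -9, A[1][1] + B[1][0] = 9 + 9 = 18) = -9 (attained at k = 0)
  C[1][1] = min over k of (A[1][0] + B[0][1] = -5 + 1 = -4, A[1][1] + B[1][1] = 9 + 6 = 15) = -4 (attained at k = 0)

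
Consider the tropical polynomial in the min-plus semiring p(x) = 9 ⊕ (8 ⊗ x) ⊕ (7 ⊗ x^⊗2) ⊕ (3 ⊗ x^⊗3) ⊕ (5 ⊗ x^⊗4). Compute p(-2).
p(-2) = -3

A tropical monomial a ⊗ x^⊗i evaluates to a + i · x. Evaluating each term at x = -2:
  Term 0 contributes 9 + 0 · -2 = 9
  Term 1 contributes 8 + 1 · -2 = 6
  Term 2 contributes 7 + 2 · -2 = 3
  Term 3 contributes 3 + 3 · -2 = -3
  Term 4 contributes 5 + 4 · -2 = -3
p(-2) = ⊕ of these = min[9, 6, 3, -3, -3] = -3.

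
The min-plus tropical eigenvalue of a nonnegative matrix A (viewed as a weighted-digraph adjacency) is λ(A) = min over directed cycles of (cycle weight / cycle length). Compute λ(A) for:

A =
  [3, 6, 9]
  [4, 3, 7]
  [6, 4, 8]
λ(A) = 3

Enumerate directed cycles and compute their means (weight / length). Sample:
  cycle 0 → 0: weight = 3, length = 1, mean = 3/1 ≈ 3.000
  cycle 1 → 1: weight = 3, length = 1, mean = 3/1 ≈ 3.000
  cycle 2 → 2: weight = 8, length = 1, mean = 8/1 ≈ 8.000
  cycle 0 → 1 → 0: weight = 10, length = 2, mean = 10/2 ≈ 5.000
  cycle 0 → 2 → 0: weight = 15, length = 2, mean = 15/2 ≈ 7.500
  cycle 1 → 0 → 1: weight = 10, length = 2, mean = 10/2 ≈ 5.000
Minimum mean = 3.000, attained e.g. along the cycle 0 → 0 with weight 3 and length 1. So λ(A) = 3/1 = 3.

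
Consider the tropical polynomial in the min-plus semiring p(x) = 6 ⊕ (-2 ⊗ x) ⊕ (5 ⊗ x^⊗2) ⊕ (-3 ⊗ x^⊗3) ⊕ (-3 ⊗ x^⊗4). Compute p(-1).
p(-1) = -7

A tropical monomial a ⊗ x^⊗i evaluates to a + i · x. Evaluating each term at x = -1:
  Term 0 contributes 6 + 0 · -1 = 6
  Term 1 contributes -2 + 1 · -1 = -3
  Term 2 contributes 5 + 2 · -1 = 3
  Term 3 contributes -3 + 3 · -1 = -6
  Term 4 contributes -3 + 4 · -1 = -7
p(-1) = ⊕ of these = min[6, -3, 3, -6, -7] = -7.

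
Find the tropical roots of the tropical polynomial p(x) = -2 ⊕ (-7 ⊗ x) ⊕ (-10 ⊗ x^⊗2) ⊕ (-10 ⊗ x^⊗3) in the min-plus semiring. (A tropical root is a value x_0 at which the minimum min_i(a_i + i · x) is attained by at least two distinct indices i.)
Roots: {0, 3, 5}

Each tropical root is a break point of the lower envelope of the lines y = a_i + i · x (there are 4 lines, with slopes 0, 1, ..., 3). Only the lines that attain the minimum somewhere contribute to roots; other lines are dominated. Here the surviving (envelope) indices are i = 3, i = 2, i = 1, i = 0.
Intersections between consecutive envelope lines give the roots: for adjacent envelope indices i < j the intersection is x = (a_i − a_j) / (j − i). Reading off the sorted break points: {0, 3, 5}.
Verification: at each break x_0, at least two indices attain the minimum of min_i(a_i + i · x_0).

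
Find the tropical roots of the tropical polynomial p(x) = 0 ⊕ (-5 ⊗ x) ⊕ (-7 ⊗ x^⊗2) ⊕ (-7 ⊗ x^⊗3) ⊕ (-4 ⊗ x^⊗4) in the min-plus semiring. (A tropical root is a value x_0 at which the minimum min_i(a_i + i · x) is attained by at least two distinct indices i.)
Roots: {-3, 0, 2, 5}

Each tropical root is a break point of the lower envelope of the lines y = a_i + i · x (there are 5 lines, with slopes 0, 1, ..., 4). Only the lines that attain the minimum somewhere contribute to roots; other lines are dominated. Here the surviving (envelope) indices are i = 4, i = 3, i = 2, i = 1, i = 0.
Intersections between consecutive envelope lines give the roots: for adjacent envelope indices i < j the intersection is x = (a_i − a_j) / (j − i). Reading off the sorted break points: {-3, 0, 2, 5}.
Verification: at each break x_0, at least two indices attain the minimum of min_i(a_i + i · x_0).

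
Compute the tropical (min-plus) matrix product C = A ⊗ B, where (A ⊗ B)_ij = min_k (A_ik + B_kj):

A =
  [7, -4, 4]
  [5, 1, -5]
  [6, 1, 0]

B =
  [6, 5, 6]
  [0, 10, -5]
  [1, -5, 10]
A ⊗ B =
  [-4, -1, -9]
  [-4, -10, -4]
  [1, -5, -4]

Apply the min-plus product entry-by-entry:
  C[0][0] = min over k of (A[0][0] + B[0][0] = 7 + 6 = 13, A[0][1] + B[1][0] = -4 + 0 = -4, A[0][2] + B[2][0] = 4 + 1 = 5) = -4 (attained at k = 1)
  C[0][1] = min over k of (A[0][0] + B[0][1] = 7 + 5 = 12, A[0][1] + B[1][1] = -4 + 10 = 6, A[0][2] + B[2][1] = 4 + -5 = -1) = -1 (attained at k = 2)
  C[0][2] = min over k of (A[0][0] + B[0][2] = 7 + 6 = 13, A[0][1] + B[1][2] = -4 + -5 = -9, A[0][2] + B[2][2] = 4 + 10 = 14) = -9 (attained at k = 1)
  C[1][0] = min over k of (A[1][0] + B[0][0] = 5 + 6 = 11, A[1][1] + B[1][0] = 1 + 0 = 1, A[1][2] + B[2][0] = -5 + 1 = -4) = -4 (attained at k = 2)
  C[1][1] = min over k of (A[1][0] + B[0][1] = 5 + 5 = 10, A[1][1] + B[1][1] = 1 + 10 = 11, A[1][2] + B[2][1] = -5 + -5 = -10) = -10 (attained at k = 2)
  C[1][2] = min over k of (A[1][0] + B[0][2] = 5 + 6 = 11, A[1][1] + B[1][2] = 1 + -5 = -4, A[1][2] + B[2][2] = -5 + 10 = 5) = -4 (attained at k = 1)
  C[2][0] = min over k of (A[2][0] + B[0][0] = 6 + 6 = 12, A[2][1] + B[1][0] = 1 + 0 = 1, A[2][2] + B[2][0] = 0 + 1 = 1) = 1 (attained at k = 1)
  C[2][1] = min over k of (A[2][0] + B[0][1] = 6 + 5 = 11, A[2][1] + B[1][1] = 1 + 10 = 11, A[2][2] + B[2][1] = 0 + -5 = -5) = -5 (attained at k = 2)
  C[2][2] = min over k of (A[2][0] + B[0][2] = 6 + 6 = 12, A[2][1] + B[1][2] = 1 + -5 = -4, A[2][2] + B[2][2] = 0 + 10 = 10) = -4 (attained at k = 1)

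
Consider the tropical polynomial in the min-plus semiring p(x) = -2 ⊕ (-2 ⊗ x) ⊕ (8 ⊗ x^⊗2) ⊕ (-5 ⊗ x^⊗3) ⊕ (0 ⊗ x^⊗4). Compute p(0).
p(0) = -5

A tropical monomial a ⊗ x^⊗i evaluates to a + i · x. Evaluating each term at x = 0:
  Term 0 contributes -2 + 0 · 0 = -2
  Term 1 contributes -2 + 1 · 0 = -2
  Term 2 contributes 8 + 2 · 0 = 8
  Term 3 contributes -5 + 3 · 0 = -5
  Term 4 contributes 0 + 4 · 0 = 0
p(0) = ⊕ of these = min[-2, -2, 8, -5, 0] = -5.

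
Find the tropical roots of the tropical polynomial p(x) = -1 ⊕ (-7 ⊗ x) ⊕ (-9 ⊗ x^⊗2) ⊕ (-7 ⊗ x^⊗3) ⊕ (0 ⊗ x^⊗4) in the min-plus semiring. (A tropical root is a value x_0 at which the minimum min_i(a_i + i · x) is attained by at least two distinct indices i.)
Roots: {-7, -2, 2, 6}

Each tropical root is a break point of the lower envelope of the lines y = a_i + i · x (there are 5 lines, with slopes 0, 1, ..., 4). Only the lines that attain the minimum somewhere contribute to roots; other lines are dominated. Here the surviving (envelope) indices are i = 4, i = 3, i = 2, i = 1, i = 0.
Intersections between consecutive envelope lines give the roots: for adjacent envelope indices i < j the intersection is x = (a_i − a_j) / (j − i). Reading off the sorted break points: {-7, -2, 2, 6}.
Verification: at each break x_0, at least two indices attain the minimum of min_i(a_i + i · x_0).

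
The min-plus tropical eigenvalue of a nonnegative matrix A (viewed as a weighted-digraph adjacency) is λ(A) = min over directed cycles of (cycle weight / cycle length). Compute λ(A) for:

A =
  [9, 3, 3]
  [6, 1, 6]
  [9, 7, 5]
λ(A) = 1

Enumerate directed cycles and compute their means (weight / length). Sample:
  cycle 0 → 0: weight = 9, length = 1, mean = 9/1 ≈ 9.000
  cycle 1 → 1: weight = 1, length = 1, mean = 1/1 ≈ 1.000
  cycle 2 → 2: weight = 5, length = 1, mean = 5/1 ≈ 5.000
  cycle 0 → 1 → 0: weight = 9, length = 2, mean = 9/2 ≈ 4.500
  cycle 0 → 2 → 0: weight = 12, length = 2, mean = 12/2 ≈ 6.000
  cycle 1 → 0 → 1: weight = 9, length = 2, mean = 9/2 ≈ 4.500
Minimum mean = 1.000, attained e.g. along the cycle 1 → 1 with weight 1 and length 1. So λ(A) = 1/1 = 1.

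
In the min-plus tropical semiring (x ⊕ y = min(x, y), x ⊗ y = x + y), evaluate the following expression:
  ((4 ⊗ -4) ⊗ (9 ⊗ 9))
((4 ⊗ -4) ⊗ (9 ⊗ 9)) = 18

Expand innermost to outermost. Recall ⊕ takes the minimum of its arguments and ⊗ takes their sum. Working out the expression ((4 ⊗ -4) ⊗ (9 ⊗ 9)) gives 18.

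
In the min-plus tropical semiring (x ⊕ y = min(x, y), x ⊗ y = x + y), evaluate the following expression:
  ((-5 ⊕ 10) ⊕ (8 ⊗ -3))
((-5 ⊕ 10) ⊕ (8 ⊗ -3)) = -5

Expand innermost to outermost. Recall ⊕ takes the minimum of its arguments and ⊗ takes their sum. Working out the expression ((-5 ⊕ 10) ⊕ (8 ⊗ -3)) gives -5.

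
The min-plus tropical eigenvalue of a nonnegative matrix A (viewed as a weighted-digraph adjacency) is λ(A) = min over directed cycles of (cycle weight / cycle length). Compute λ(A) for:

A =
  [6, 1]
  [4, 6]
λ(A) = 5/2

Enumerate directed cycles and compute their means (weight / length). Sample:
  cycle 0 → 0: weight = 6, length = 1, mean = 6/1 ≈ 6.000
  cycle 1 → 1: weight = 6, length = 1, mean = 6/1 ≈ 6.000
  cycle 0 → 1 → 0: weight = 5, length = 2, mean = 5/2 ≈ 2.500
  cycle 1 → 0 → 1: weight = 5, length = 2, mean = 5/2 ≈ 2.500
Minimum mean = 2.500, attained e.g. along the cycle 0 → 1 → 0 with weight 5 and length 2. So λ(A) = 5/2 = 5/2.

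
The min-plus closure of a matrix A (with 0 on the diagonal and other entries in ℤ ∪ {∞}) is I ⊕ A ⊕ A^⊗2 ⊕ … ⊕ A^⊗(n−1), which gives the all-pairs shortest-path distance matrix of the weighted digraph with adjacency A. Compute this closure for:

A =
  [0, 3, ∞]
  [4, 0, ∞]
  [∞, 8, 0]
Closure =
  [0, 3, ∞]
  [4, 0, ∞]
  [12, 8, 0]

This is the Floyd-Warshall all-pairs shortest-path computation. For each intermediate vertex k = 0, 1, …, 2, update dist[i][j] ← min(dist[i][j], dist[i][k] + dist[k][j]). The final matrix gives, for each (i, j), the minimum total weight of any directed path from i to j (possibly empty when i = j).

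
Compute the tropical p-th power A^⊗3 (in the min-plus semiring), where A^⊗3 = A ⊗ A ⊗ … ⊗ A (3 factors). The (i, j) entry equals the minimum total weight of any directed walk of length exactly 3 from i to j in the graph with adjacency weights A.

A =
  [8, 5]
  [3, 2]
A^⊗3 =
  [10, 9]
  [7, 6]

Each entry (A^⊗3)_ij equals the minimum over all length-3 walks i = v_0 → v_1 → … → v_3 = j of Σ_t A[v_t][v_{t+1}]. For example, for (i, j) = (0, 1) we minimise over 4 possible intermediate vertex sequences; the minimum is 9, attained along the walk 0 → 1 → 1 → 1.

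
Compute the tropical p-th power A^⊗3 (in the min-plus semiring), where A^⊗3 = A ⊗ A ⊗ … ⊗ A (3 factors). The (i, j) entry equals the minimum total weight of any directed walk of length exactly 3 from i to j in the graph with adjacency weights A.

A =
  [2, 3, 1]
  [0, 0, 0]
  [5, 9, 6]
A^⊗3 =
  [3, 3, 3]
  [0, 0, 0]
  [8, 8, 8]

Each entry (A^⊗3)_ij equals the minimum over all length-3 walks i = v_0 → v_1 → … → v_3 = j of Σ_t A[v_t][v_{t+1}]. For example, for (i, j) = (0, 2) we minimise over 9 possible intermediate vertex sequences; the minimum is 3, attained along the walk 0 → 1 → 1 → 2.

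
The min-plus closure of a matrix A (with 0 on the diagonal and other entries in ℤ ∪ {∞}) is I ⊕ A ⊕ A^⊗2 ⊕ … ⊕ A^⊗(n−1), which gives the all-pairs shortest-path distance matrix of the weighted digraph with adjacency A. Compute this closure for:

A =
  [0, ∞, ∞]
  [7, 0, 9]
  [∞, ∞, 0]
Closure =
  [0, ∞, ∞]
  [7, 0, 9]
  [∞, ∞, 0]

This is the Floyd-Warshall all-pairs shortest-path computation. For each intermediate vertex k = 0, 1, …, 2, update dist[i][j] ← min(dist[i][j], dist[i][k] + dist[k][j]). The final matrix gives, for each (i, j), the minimum total weight of any directed path from i to j (possibly empty when i = j).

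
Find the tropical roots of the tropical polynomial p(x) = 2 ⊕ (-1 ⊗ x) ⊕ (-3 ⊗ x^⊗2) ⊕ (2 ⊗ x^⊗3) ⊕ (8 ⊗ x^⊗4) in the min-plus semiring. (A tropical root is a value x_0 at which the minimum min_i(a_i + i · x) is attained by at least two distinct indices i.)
Roots: {-6, -5, 2, 3}

Each tropical root is a break point of the lower envelope of the lines y = a_i + i · x (there are 5 lines, with slopes 0, 1, ..., 4). Only the lines that attain the minimum somewhere contribute to roots; other lines are dominated. Here the surviving (envelope) indices are i = 4, i = 3, i = 2, i = 1, i = 0.
Intersections between consecutive envelope lines give the roots: for adjacent envelope indices i < j the intersection is x = (a_i − a_j) / (j − i). Reading off the sorted break points: {-6, -5, 2, 3}.
Verification: at each break x_0, at least two indices attain the minimum of min_i(a_i + i · x_0).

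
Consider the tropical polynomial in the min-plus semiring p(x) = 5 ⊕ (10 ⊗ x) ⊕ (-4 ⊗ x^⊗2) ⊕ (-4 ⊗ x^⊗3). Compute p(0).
p(0) = -4

A tropical monomial a ⊗ x^⊗i evaluates to a + i · x. Evaluating each term at x = 0:
  Term 0 contributes 5 + 0 · 0 = 5
  Term 1 contributes 10 + 1 · 0 = 10
  Term 2 contributes -4 + 2 · 0 = -4
  Term 3 contributes -4 + 3 · 0 = -4
p(0) = ⊕ of these = min[5, 10, -4, -4] = -4.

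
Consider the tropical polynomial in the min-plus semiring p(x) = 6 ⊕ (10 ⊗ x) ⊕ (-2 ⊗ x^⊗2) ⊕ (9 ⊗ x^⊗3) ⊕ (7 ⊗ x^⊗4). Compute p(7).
p(7) = 6

A tropical monomial a ⊗ x^⊗i evaluates to a + i · x. Evaluating each term at x = 7:
  Term 0 contributes 6 + 0 · 7 = 6
  Term 1 contributes 10 + 1 · 7 = 17
  Term 2 contributes -2 + 2 · 7 = 12
  Term 3 contributes 9 + 3 · 7 = 30
  Term 4 contributes 7 + 4 · 7 = 35
p(7) = ⊕ of these = min[6, 17, 12, 30, 35] = 6.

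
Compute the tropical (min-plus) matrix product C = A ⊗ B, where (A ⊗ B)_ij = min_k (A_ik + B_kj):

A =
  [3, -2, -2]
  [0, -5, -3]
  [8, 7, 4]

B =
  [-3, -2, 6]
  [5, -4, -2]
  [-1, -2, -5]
A ⊗ B =
  [-3, -6, -7]
  [-4, -9, -8]
  [3, 2, -1]

Apply the min-plus product entry-by-entry:
  C[0][0] = min over k of (A[0][0] + B[0][0] = 3 + -3 = 0, A[0][1] + B[1][0] = -2 + 5 = 3, A[0][2] + B[2][0] = -2 + -1 = -3) = -3 (attained at k = 2)
  C[0][1] = min over k of (A[0][0] + B[0][1] = 3 + -2 = 1, A[0][1] + B[1][1] = -2 + -4 = -6, A[0][2] + B[2][1] = -2 + -2 = -4) = -6 (attained at k = 1)
  C[0][2] = min over k of (A[0][0] + B[0][2] = 3 + 6 = 9, A[0][1] + B[1][2] = -2 + -2 = -4, A[0][2] + B[2][2] = -2 + -5 = -7) = -7 (attained at k = 2)
  C[1][0] = min over k of (A[1][0] + B[0][0] = 0 + -3 = -3, A[1][1] + B[1][0] = -5 + 5 = 0, A[1][2] + B[2][0] = -3 + -1 = -4) = -4 (attained at k = 2)
  C[1][1] = min over k of (A[1][0] + B[0][1] = 0 + -2 = -2, A[1][1] + B[1][1] = -5 + -4 = -9, A[1][2] + B[2][1] = -3 + -2 = -5) = -9 (attained at k = 1)
  C[1][2] = min over k of (A[1][0] + B[0][2] = 0 + 6 = 6, A[1][1] + B[1][2] = -5 + -2 = -7, A[1][2] + B[2][2] = -3 + -5 = -8) = -8 (attained at k = 2)
  C[2][0] = min over k of (A[2][0] + B[0][0] = 8 + -3 = 5, A[2][1] + B[1][0] = 7 + 5 = 12, A[2][2] + B[2][0] = 4 + -1 = 3) = 3 (attained at k = 2)
  C[2][1] = min over k of (A[2][0] + B[0][1] = 8 + -2 = 6, A[2][1] + B[1][1] = 7 + -4 = 3, A[2][2] + B[2][1] = 4 + -2 = 2) = 2 (attained at k = 2)
  C[2][2] = min over k of (A[2][0] + B[0][2] = 8 + 6 = 14, A[2][1] + B[1][2] = 7 + -2 = 5, A[2][2] + B[2][2] = 4 + -5 = -1) = -1 (attained at k = 2)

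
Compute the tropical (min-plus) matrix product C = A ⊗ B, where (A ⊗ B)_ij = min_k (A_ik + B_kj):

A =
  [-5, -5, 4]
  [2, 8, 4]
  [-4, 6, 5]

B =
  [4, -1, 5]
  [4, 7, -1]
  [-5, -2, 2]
A ⊗ B =
  [-1, -6, -6]
  [-1, 1, 6]
  [0, -5, 1]

Apply the min-plus product entry-by-entry:
  C[0][0] = min over k of (A[0][0] + B[0][0] = -5 + 4 = -1, A[0][1] + B[1][0] = -5 + 4 = -1, A[0][2] + B[2][0] = 4 + -5 = -1) = -1 (attained at k = 0)
  C[0][1] = min over k of (A[0][0] + B[0][1] = -5 + -1 = -6, A[0][1] + B[1][1] = -5 + 7 = 2, A[0][2] + B[2][1] = 4 + -2 = 2) = -6 (attained at k = 0)
  C[0][2] = min over k of (A[0][0] + B[0][2] = -5 + 5 = 0, A[0][1] + B[1][2] = -5 + -1 = -6, A[0][2] + B[2][2] = 4 + 2 = 6) = -6 (attained at k = 1)
  C[1][0] = min over k of (A[1][0] + B[0][0] = 2 + 4 = 6, A[1][1] + B[1][0] = 8 + 4 = 12, A[1][2] + B[2][0] = 4 + -5 = -1) = -1 (attained at k = 2)
  C[1][1] = min over k of (A[1][0] + B[0][1] = 2 + -1 = 1, A[1][1] + B[1][1] = 8 + 7 = 15, A[1][2] + B[2][1] = 4 + -2 = 2) = 1 (attained at k = 0)
  C[1][2] = min over k of (A[1][0] + B[0][2] = 2 + 5 = 7, A[1][1] + B[1][2] = 8 + -1 = 7, A[1][2] + B[2][2] = 4 + 2 = 6) = 6 (attained at k = 2)
  C[2][0] = min over k of (A[2][0] + B[0][0] = -4 + 4 = 0, A[2][1] + B[1][0] = 6 + 4 = 10, A[2][2] + B[2][0] = 5 + -5 = 0) = 0 (attained at k = 0)
  C[2][1] = min over k of (A[2][0] + B[0][1] = -4 + -1 = -5, A[2][1] + B[1][1] = 6 + 7 = 13, A[2][2] + B[2][1] = 5 + -2 = 3) = -5 (attained at k = 0)
  C[2][2] = min over k of (A[2][0] + B[0][2] = -4 + 5 = 1, A[2][1] + B[1][2] = 6 + -1 = 5, A[2][2] + B[2][2] = 5 + 2 = 7) = 1 (attained at k = 0)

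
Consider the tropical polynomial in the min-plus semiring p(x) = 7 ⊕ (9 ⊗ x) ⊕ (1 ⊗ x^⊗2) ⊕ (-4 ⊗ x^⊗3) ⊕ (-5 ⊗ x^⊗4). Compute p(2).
p(2) = 2

A tropical monomial a ⊗ x^⊗i evaluates to a + i · x. Evaluating each term at x = 2:
  Term 0 contributes 7 + 0 · 2 = 7
  Term 1 contributes 9 + 1 · 2 = 11
  Term 2 contributes 1 + 2 · 2 = 5
  Term 3 contributes -4 + 3 · 2 = 2
  Term 4 contributes -5 + 4 · 2 = 3
p(2) = ⊕ of these = min[7, 11, 5, 2, 3] = 2.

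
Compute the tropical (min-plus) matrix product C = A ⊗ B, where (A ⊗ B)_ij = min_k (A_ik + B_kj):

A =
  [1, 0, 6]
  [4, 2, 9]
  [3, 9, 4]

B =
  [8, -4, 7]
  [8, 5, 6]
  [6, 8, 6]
A ⊗ B =
  [8, -3, 6]
  [10, 0, 8]
  [10, -1, 10]

Apply the min-plus product entry-by-entry:
  C[0][0] = min over k of (A[0][0] + B[0][0] = 1 + 8 = 9, A[0][1] + B[1][0] = 0 + 8 = 8, A[0][2] + B[2][0] = 6 + 6 = 12) = 8 (attained at k = 1)
  C[0][1] = min over k of (A[0][0] + B[0][1] = 1 + -4 = -3, A[0][1] + B[1][1] = 0 + 5 = 5, A[0][2] + B[2][1] = 6 + 8 = 14) = -3 (attained at k = 0)
  C[0][2] = min over k of (A[0][0] + B[0][2] = 1 + 7 = 8, A[0][1] + B[1][2] = 0 + 6 = 6, A[0][2] + B[2][2] = 6 + 6 = 12) = 6 (attained at k = 1)
  C[1][0] = min over k of (A[1][0] + B[0][0] = 4 + 8 = 12, A[1][1] + B[1][0] = 2 + 8 = 10, A[1][2] + B[2][0] = 9 + 6 = 15) = 10 (attained at k = 1)
  C[1][1] = min over k of (A[1][0] + B[0][1] = 4 + -4 = 0, A[1][1] + B[1][1] = 2 + 5 = 7, A[1][2] + B[2][1] = 9 + 8 = 17) = 0 (attained at k = 0)
  C[1][2] = min over k of (A[1][0] + B[0][2] = 4 + 7 = 11, A[1][1] + B[1][2] = 2 + 6 = 8, A[1][2] + B[2][2] = 9 + 6 = 15) = 8 (attained at k = 1)
  C[2][0] = min over k of (A[2][0] + B[0][0] = 3 + 8 = 11, A[2][1] + B[1][0] = 9 + 8 = 17, A[2][2] + B[2][0] = 4 + 6 = 10) = 10 (attained at k = 2)
  C[2][1] = min over k of (A[2][0] + B[0][1] = 3 + -4 = -1, A[2][1] + B[1][1] = 9 + 5 = 14, A[2][2] + B[2][1] = 4 + 8 = 12) = -1 (attained at k = 0)
  C[2][2] = min over k of (A[2][0] + B[0][2] = 3 + 7 = 10, A[2][1] + B[1][2] = 9 + 6 = 15, A[2][2] + B[2][2] = 4 + 6 = 10) = 10 (attained at k = 0)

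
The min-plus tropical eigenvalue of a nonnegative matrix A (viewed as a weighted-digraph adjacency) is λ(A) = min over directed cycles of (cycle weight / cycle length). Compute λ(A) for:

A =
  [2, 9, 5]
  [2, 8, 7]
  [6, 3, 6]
λ(A) = 2

Enumerate directed cycles and compute their means (weight / length). Sample:
  cycle 0 → 0: weight = 2, length = 1, mean = 2/1 ≈ 2.000
  cycle 1 → 1: weight = 8, length = 1, mean = 8/1 ≈ 8.000
  cycle 2 → 2: weight = 6, length = 1, mean = 6/1 ≈ 6.000
  cycle 0 → 1 → 0: weight = 11, length = 2, mean = 11/2 ≈ 5.500
  cycle 0 → 2 → 0: weight = 11, length = 2, mean = 11/2 ≈ 5.500
  cycle 1 → 0 → 1: weight = 11, length = 2, mean = 11/2 ≈ 5.500
Minimum mean = 2.000, attained e.g. along the cycle 0 → 0 with weight 2 and length 1. So λ(A) = 2/1 = 2.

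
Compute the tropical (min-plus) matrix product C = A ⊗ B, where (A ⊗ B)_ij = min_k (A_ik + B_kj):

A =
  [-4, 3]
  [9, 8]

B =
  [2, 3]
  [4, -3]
A ⊗ B =
  [-2, -1]
  [11, 5]

Apply the min-plus product entry-by-entry:
  C[0][0] = min over k of (A[0][0] + B[0][0] = -4 + 2 = -2, A[0][1] + B[1][0] = 3 + 4 = 7) = -2 (attained at k = 0)
  C[0][1] = min over k of (A[0][0] + B[0][1] = -4 + 3 = -1, A[0][1] + B[1][1] = 3 + -3 = 0) = -1 (attained at k = 0)
  C[1][0] = min over k of (A[1][0] + B[0][0] = 9 + 2 = 11, A[1][1] + B[1][0] = 8 + 4 = 12) = 11 (attained at k = 0)
  C[1][1] = min over k of (A[1][0] + B[0][1] = 9 + 3 = 12, A[1][1] + B[1][1] = 8 + -3 = 5) = 5 (attained at k = 1)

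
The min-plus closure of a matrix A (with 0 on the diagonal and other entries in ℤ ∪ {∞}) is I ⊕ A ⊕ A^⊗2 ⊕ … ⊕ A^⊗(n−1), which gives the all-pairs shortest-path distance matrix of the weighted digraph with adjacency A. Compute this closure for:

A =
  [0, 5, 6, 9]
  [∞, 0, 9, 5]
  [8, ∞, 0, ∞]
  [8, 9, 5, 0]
Closure =
  [0, 5, 6, 9]
  [13, 0, 9, 5]
  [8, 13, 0, 17]
  [8, 9, 5, 0]

This is the Floyd-Warshall all-pairs shortest-path computation. For each intermediate vertex k = 0, 1, …, 3, update dist[i][j] ← min(dist[i][j], dist[i][k] + dist[k][j]). The final matrix gives, for each (i, j), the minimum total weight of any directed path from i to j (possibly empty when i = j).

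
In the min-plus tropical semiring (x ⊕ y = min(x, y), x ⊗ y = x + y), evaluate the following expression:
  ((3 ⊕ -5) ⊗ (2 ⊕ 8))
((3 ⊕ -5) ⊗ (2 ⊕ 8)) = -3

Expand innermost to outermost. Recall ⊕ takes the minimum of its arguments and ⊗ takes their sum. Working out the expression ((3 ⊕ -5) ⊗ (2 ⊕ 8)) gives -3.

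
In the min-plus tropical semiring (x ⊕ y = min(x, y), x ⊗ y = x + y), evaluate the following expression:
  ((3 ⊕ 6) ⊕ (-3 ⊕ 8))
((3 ⊕ 6) ⊕ (-3 ⊕ 8)) = -3

Expand innermost to outermost. Recall ⊕ takes the minimum of its arguments and ⊗ takes their sum. Working out the expression ((3 ⊕ 6) ⊕ (-3 ⊕ 8)) gives -3.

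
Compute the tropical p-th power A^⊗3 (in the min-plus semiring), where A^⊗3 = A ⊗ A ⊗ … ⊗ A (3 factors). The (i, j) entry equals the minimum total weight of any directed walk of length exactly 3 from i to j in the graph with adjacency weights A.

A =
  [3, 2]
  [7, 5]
A^⊗3 =
  [9, 8]
  [13, 12]

Each entry (A^⊗3)_ij equals the minimum over all length-3 walks i = v_0 → v_1 → … → v_3 = j of Σ_t A[v_t][v_{t+1}]. For example, for (i, j) = (0, 1) we minimise over 4 possible intermediate vertex sequences; the minimum is 8, attained along the walk 0 → 0 → 0 → 1.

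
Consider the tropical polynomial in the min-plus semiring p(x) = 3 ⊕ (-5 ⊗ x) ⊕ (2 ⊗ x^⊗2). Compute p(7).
p(7) = 2

A tropical monomial a ⊗ x^⊗i evaluates to a + i · x. Evaluating each term at x = 7:
  Term 0 contributes 3 + 0 · 7 = 3
  Term 1 contributes -5 + 1 · 7 = 2
  Term 2 contributes 2 + 2 · 7 = 16
p(7) = ⊕ of these = min[3, 2, 16] = 2.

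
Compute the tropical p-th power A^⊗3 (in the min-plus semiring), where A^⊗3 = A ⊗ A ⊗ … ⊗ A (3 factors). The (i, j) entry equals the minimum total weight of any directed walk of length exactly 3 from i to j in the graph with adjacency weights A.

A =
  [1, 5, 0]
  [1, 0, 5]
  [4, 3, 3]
A^⊗3 =
  [3, 3, 2]
  [1, 0, 1]
  [4, 3, 4]

Each entry (A^⊗3)_ij equals the minimum over all length-3 walks i = v_0 → v_1 → … → v_3 = j of Σ_t A[v_t][v_{t+1}]. For example, for (i, j) = (0, 2) we minimise over 9 possible intermediate vertex sequences; the minimum is 2, attained along the walk 0 → 0 → 0 → 2.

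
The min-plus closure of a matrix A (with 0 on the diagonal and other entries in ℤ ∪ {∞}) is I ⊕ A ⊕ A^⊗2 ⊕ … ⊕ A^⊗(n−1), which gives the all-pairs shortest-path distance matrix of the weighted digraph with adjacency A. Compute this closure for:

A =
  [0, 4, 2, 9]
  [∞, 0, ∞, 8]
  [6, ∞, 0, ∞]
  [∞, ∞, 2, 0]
Closure =
  [0, 4, 2, 9]
  [16, 0, 10, 8]
  [6, 10, 0, 15]
  [8, 12, 2, 0]

This is the Floyd-Warshall all-pairs shortest-path computation. For each intermediate vertex k = 0, 1, …, 3, update dist[i][j] ← min(dist[i][j], dist[i][k] + dist[k][j]). The final matrix gives, for each (i, j), the minimum total weight of any directed path from i to j (possibly empty when i = j).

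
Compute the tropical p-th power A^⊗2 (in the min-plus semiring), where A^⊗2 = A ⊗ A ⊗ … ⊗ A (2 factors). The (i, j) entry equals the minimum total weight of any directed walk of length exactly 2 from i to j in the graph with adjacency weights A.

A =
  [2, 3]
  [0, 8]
A^⊗2 =
  [3, 5]
  [2, 3]

Each entry (A^⊗2)_ij equals the minimum over all length-2 walks i = v_0 → v_1 → … → v_2 = j of Σ_t A[v_t][v_{t+1}]. For example, for (i, j) = (0, 1) we minimise over 2 possible intermediate vertex sequences; the minimum is 5, attained along the walk 0 → 0 → 1.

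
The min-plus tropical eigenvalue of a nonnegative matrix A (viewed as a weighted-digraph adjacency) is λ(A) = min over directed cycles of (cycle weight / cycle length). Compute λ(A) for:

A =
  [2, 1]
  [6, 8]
λ(A) = 2

Enumerate directed cycles and compute their means (weight / length). Sample:
  cycle 0 → 0: weight = 2, length = 1, mean = 2/1 ≈ 2.000
  cycle 1 → 1: weight = 8, length = 1, mean = 8/1 ≈ 8.000
  cycle 0 → 1 → 0: weight = 7, length = 2, mean = 7/2 ≈ 3.500
  cycle 1 → 0 → 1: weight = 7, length = 2, mean = 7/2 ≈ 3.500
Minimum mean = 2.000, attained e.g. along the cycle 0 → 0 with weight 2 and length 1. So λ(A) = 2/1 = 2.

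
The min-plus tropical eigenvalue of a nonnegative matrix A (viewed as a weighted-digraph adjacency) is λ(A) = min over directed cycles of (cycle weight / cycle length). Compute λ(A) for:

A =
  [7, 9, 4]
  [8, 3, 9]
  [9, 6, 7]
λ(A) = 3

Enumerate directed cycles and compute their means (weight / length). Sample:
  cycle 0 → 0: weight = 7, length = 1, mean = 7/1 ≈ 7.000
  cycle 1 → 1: weight = 3, length = 1, mean = 3/1 ≈ 3.000
  cycle 2 → 2: weight = 7, length = 1, mean = 7/1 ≈ 7.000
  cycle 0 → 1 → 0: weight = 17, length = 2, mean = 17/2 ≈ 8.500
  cycle 0 → 2 → 0: weight = 13, length = 2, mean = 13/2 ≈ 6.500
  cycle 1 → 0 → 1: weight = 17, length = 2, mean = 17/2 ≈ 8.500
Minimum mean = 3.000, attained e.g. along the cycle 1 → 1 with weight 3 and length 1. So λ(A) = 3/1 = 3.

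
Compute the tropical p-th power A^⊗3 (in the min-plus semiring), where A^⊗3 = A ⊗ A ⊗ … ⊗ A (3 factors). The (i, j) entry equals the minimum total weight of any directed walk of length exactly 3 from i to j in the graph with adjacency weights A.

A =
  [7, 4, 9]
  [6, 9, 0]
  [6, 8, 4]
A^⊗3 =
  [10, 12, 8]
  [10, 10, 8]
  [14, 14, 10]

Each entry (A^⊗3)_ij equals the minimum over all length-3 walks i = v_0 → v_1 → … → v_3 = j of Σ_t A[v_t][v_{t+1}]. For example, for (i, j) = (0, 2) we minimise over 9 possible intermediate vertex sequences; the minimum is 8, attained along the walk 0 → 1 → 2 → 2.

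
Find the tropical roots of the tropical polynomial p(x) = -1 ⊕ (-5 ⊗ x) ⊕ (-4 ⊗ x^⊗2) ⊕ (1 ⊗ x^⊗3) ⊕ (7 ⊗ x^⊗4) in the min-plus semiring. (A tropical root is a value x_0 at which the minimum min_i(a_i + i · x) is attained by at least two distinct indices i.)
Roots: {-6, -5, -1, 4}

Each tropical root is a break point of the lower envelope of the lines y = a_i + i · x (there are 5 lines, with slopes 0, 1, ..., 4). Only the lines that attain the minimum somewhere contribute to roots; other lines are dominated. Here the surviving (envelope) indices are i = 4, i = 3, i = 2, i = 1, i = 0.
Intersections between consecutive envelope lines give the roots: for adjacent envelope indices i < j the intersection is x = (a_i − a_j) / (j − i). Reading off the sorted break points: {-6, -5, -1, 4}.
Verification: at each break x_0, at least two indices attain the minimum of min_i(a_i + i · x_0).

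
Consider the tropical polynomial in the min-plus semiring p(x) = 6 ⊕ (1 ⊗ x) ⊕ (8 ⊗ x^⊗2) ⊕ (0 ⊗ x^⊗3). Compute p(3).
p(3) = 4

A tropical monomial a ⊗ x^⊗i evaluates to a + i · x. Evaluating each term at x = 3:
  Term 0 contributes 6 + 0 · 3 = 6
  Term 1 contributes 1 + 1 · 3 = 4
  Term 2 contributes 8 + 2 · 3 = 14
  Term 3 contributes 0 + 3 · 3 = 9
p(3) = ⊕ of these = min[6, 4, 14, 9] = 4.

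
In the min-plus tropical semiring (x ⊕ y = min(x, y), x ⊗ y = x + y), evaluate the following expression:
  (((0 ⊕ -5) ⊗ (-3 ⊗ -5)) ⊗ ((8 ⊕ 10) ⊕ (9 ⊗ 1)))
(((0 ⊕ -5) ⊗ (-3 ⊗ -5)) ⊗ ((8 ⊕ 10) ⊕ (9 ⊗ 1))) = -5

Expand innermost to outermost. Recall ⊕ takes the minimum of its arguments and ⊗ takes their sum. Working out the expression (((0 ⊕ -5) ⊗ (-3 ⊗ -5)) ⊗ ((8 ⊕ 10) ⊕ (9 ⊗ 1))) gives -5.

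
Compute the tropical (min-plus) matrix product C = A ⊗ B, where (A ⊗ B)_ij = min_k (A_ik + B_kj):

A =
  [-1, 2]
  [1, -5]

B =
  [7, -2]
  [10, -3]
A ⊗ B =
  [6, -3]
  [5, -8]

Apply the min-plus product entry-by-entry:
  C[0][0] = min over k of (A[0][0] + B[0][0] = -1 + 7 = 6, A[0][1] + B[1][0] = 2 + 10 = 12) = 6 (attained at k = 0)
  C[0][1] = min over k of (A[0][0] + B[0][1] = -1 + -2 = -3, A[0][1] + B[1][1] = 2 + -3 = -1) = -3 (attained at k = 0)
  C[1][0] = min over k of (A[1][0] + B[0][0] = 1 + 7 = 8, A[1][1] + B[1][0] = -5 + 10 = 5) = 5 (attained at k = 1)
  C[1][1] = min over k of (A[1][0] + B[0][1] = 1 + -2 = -1, A[1][1] + B[1][1] = -5 + -3 = -8) = -8 (attained at k = 1)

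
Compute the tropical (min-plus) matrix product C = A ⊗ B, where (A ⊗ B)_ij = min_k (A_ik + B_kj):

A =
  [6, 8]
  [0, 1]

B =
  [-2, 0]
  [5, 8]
A ⊗ B =
  [4, 6]
  [-2, 0]

Apply the min-plus product entry-by-entry:
  C[0][0] = min over k of (A[0][0] + B[0][0] = 6 + -2 = 4, A[0][1] + B[1][0] = 8 + 5 = 13) = 4 (attained at k = 0)
  C[0][1] = min over k of (A[0][0] + B[0][1] = 6 + 0 = 6, A[0][1] + B[1][1] = 8 + 8 = 16) = 6 (attained at k = 0)
  C[1][0] = min over k of (A[1][0] + B[0][0] = 0 + -2 = -2, A[1][1] + B[1][0] = 1 + 5 = 6) = -2 (attained at k = 0)
  C[1][1] = min over k of (A[1][0] + B[0][1] = 0 + 0 = 0, A[1][1] + B[1][1] = 1 + 8 = 9) = 0 (attained at k = 0)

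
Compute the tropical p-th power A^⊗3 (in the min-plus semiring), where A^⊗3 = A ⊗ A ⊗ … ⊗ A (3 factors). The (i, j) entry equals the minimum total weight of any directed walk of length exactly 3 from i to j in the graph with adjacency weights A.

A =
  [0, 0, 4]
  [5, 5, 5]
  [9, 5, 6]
A^⊗3 =
  [0, 0, 4]
  [5, 5, 9]
  [9, 9, 13]

Each entry (A^⊗3)_ij equals the minimum over all length-3 walks i = v_0 → v_1 → … → v_3 = j of Σ_t A[v_t][v_{t+1}]. For example, for (i, j) = (0, 2) we minimise over 9 possible intermediate vertex sequences; the minimum is 4, attained along the walk 0 → 0 → 0 → 2.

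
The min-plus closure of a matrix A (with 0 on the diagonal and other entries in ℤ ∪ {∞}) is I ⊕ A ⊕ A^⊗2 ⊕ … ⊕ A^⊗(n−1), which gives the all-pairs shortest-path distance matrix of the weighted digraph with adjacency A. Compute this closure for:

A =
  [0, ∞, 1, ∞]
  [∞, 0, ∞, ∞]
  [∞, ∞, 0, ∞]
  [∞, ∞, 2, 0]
Closure =
  [0, ∞, 1, ∞]
  [∞, 0, ∞, ∞]
  [∞, ∞, 0, ∞]
  [∞, ∞, 2, 0]

This is the Floyd-Warshall all-pairs shortest-path computation. For each intermediate vertex k = 0, 1, …, 3, update dist[i][j] ← min(dist[i][j], dist[i][k] + dist[k][j]). The final matrix gives, for each (i, j), the minimum total weight of any directed path from i to j (possibly empty when i = j).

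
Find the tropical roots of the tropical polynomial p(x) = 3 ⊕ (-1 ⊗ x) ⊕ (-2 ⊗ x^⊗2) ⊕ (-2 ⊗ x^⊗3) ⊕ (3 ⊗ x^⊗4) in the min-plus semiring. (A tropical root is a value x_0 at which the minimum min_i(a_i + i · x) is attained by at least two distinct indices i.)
Roots: {-5, 0, 1, 4}

Each tropical root is a break point of the lower envelope of the lines y = a_i + i · x (there are 5 lines, with slopes 0, 1, ..., 4). Only the lines that attain the minimum somewhere contribute to roots; other lines are dominated. Here the surviving (envelope) indices are i = 4, i = 3, i = 2, i = 1, i = 0.
Intersections between consecutive envelope lines give the roots: for adjacent envelope indices i < j the intersection is x = (a_i − a_j) / (j − i). Reading off the sorted break points: {-5, 0, 1, 4}.
Verification: at each break x_0, at least two indices attain the minimum of min_i(a_i + i · x_0).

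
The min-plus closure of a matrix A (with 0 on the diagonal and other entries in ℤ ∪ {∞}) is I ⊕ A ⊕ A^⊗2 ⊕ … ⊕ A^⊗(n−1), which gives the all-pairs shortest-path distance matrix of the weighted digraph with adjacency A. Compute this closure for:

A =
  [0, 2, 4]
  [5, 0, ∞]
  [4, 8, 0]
Closure =
  [0, 2, 4]
  [5, 0, 9]
  [4, 6, 0]

This is the Floyd-Warshall all-pairs shortest-path computation. For each intermediate vertex k = 0, 1, …, 2, update dist[i][j] ← min(dist[i][j], dist[i][k] + dist[k][j]). The final matrix gives, for each (i, j), the minimum total weight of any directed path from i to j (possibly empty when i = j).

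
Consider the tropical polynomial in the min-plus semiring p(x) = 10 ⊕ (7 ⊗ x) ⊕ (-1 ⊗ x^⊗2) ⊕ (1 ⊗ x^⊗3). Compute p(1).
p(1) = 1

A tropical monomial a ⊗ x^⊗i evaluates to a + i · x. Evaluating each term at x = 1:
  Term 0 contributes 10 + 0 · 1 = 10
  Term 1 contributes 7 + 1 · 1 = 8
  Term 2 contributes -1 + 2 · 1 = 1
  Term 3 contributes 1 + 3 · 1 = 4
p(1) = ⊕ of these = min[10, 8, 1, 4] = 1.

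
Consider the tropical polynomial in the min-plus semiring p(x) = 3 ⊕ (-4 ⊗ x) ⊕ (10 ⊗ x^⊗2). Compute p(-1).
p(-1) = -5

A tropical monomial a ⊗ x^⊗i evaluates to a + i · x. Evaluating each term at x = -1:
  Term 0 contributes 3 + 0 · -1 = 3
  Term 1 contributes -4 + 1 · -1 = -5
  Term 2 contributes 10 + 2 · -1 = 8
p(-1) = ⊕ of these = min[3, -5, 8] = -5.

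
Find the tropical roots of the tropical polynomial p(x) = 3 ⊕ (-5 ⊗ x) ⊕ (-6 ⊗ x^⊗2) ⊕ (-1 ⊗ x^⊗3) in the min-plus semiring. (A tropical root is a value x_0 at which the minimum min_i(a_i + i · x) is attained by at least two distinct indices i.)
Roots: {-5, 1, 8}

Each tropical root is a break point of the lower envelope of the lines y = a_i + i · x (there are 4 lines, with slopes 0, 1, ..., 3). Only the lines that attain the minimum somewhere contribute to roots; other lines are dominated. Here the surviving (envelope) indices are i = 3, i = 2, i = 1, i = 0.
Intersections between consecutive envelope lines give the roots: for adjacent envelope indices i < j the intersection is x = (a_i − a_j) / (j − i). Reading off the sorted break points: {-5, 1, 8}.
Verification: at each break x_0, at least two indices attain the minimum of min_i(a_i + i · x_0).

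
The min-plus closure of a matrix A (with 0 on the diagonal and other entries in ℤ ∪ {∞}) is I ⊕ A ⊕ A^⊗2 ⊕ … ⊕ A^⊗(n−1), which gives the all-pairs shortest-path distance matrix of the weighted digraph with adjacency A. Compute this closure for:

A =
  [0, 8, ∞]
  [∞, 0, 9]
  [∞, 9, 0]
Closure =
  [0, 8, 17]
  [∞, 0, 9]
  [∞, 9, 0]

This is the Floyd-Warshall all-pairs shortest-path computation. For each intermediate vertex k = 0, 1, …, 2, update dist[i][j] ← min(dist[i][j], dist[i][k] + dist[k][j]). The final matrix gives, for each (i, j), the minimum total weight of any directed path from i to j (possibly empty when i = j).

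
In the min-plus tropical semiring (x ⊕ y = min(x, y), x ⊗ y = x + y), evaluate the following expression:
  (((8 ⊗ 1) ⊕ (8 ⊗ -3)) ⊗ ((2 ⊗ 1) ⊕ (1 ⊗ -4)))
(((8 ⊗ 1) ⊕ (8 ⊗ -3)) ⊗ ((2 ⊗ 1) ⊕ (1 ⊗ -4))) = 2

Expand innermost to outermost. Recall ⊕ takes the minimum of its arguments and ⊗ takes their sum. Working out the expression (((8 ⊗ 1) ⊕ (8 ⊗ -3)) ⊗ ((2 ⊗ 1) ⊕ (1 ⊗ -4))) gives 2.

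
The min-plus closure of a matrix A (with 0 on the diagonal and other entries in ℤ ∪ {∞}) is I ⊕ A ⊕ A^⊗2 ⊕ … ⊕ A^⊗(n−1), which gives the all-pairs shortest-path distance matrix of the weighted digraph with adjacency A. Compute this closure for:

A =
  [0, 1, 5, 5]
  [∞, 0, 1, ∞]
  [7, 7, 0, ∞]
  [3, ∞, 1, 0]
Closure =
  [0, 1, 2, 5]
  [8, 0, 1, 13]
  [7, 7, 0, 12]
  [3, 4, 1, 0]

This is the Floyd-Warshall all-pairs shortest-path computation. For each intermediate vertex k = 0, 1, …, 3, update dist[i][j] ← min(dist[i][j], dist[i][k] + dist[k][j]). The final matrix gives, for each (i, j), the minimum total weight of any directed path from i to j (possibly empty when i = j).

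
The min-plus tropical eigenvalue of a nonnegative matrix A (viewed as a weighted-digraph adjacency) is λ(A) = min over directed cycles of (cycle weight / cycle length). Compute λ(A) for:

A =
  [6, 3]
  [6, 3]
λ(A) = 3

Enumerate directed cycles and compute their means (weight / length). Sample:
  cycle 0 → 0: weight = 6, length = 1, mean = 6/1 ≈ 6.000
  cycle 1 → 1: weight = 3, length = 1, mean = 3/1 ≈ 3.000
  cycle 0 → 1 → 0: weight = 9, length = 2, mean = 9/2 ≈ 4.500
  cycle 1 → 0 → 1: weight = 9, length = 2, mean = 9/2 ≈ 4.500
Minimum mean = 3.000, attained e.g. along the cycle 1 → 1 with weight 3 and length 1. So λ(A) = 3/1 = 3.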